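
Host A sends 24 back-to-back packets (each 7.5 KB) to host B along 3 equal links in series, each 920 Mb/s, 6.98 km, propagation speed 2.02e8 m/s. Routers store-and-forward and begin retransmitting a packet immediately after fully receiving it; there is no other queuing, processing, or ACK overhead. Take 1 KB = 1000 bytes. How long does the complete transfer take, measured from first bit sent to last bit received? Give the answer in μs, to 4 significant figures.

Per-hop transmission t_tx = L/R = 60000/920000000 = 65.2174 μs.
Per-hop propagation t_prop = 6980/202000000 = 34.5545 μs.
Pipeline fill: first packet needs 3·t_tx to clear all hops; remaining 23 packets each add one t_tx.
Total = (3+24-1)·t_tx + 3·t_prop = 26·65.2174 + 3·34.5545 = 1799 μs.

1799 μs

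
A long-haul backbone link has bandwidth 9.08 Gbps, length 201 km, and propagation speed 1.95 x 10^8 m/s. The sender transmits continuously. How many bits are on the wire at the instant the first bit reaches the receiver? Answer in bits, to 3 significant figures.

Propagation delay = 201000 / 195000000 = 0.00103077 s.
BDP = R × t_prop = 9080000000 × 0.00103077 = 9359380 bits.

9360000 bits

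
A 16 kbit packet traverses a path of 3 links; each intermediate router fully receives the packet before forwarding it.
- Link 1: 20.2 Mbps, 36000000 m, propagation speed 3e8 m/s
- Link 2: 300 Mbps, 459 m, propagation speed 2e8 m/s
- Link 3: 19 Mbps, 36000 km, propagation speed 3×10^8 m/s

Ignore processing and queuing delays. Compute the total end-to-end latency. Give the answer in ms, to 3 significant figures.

242 ms

L = 16000 bits.
Transmission delays (L/R per hop): 0.792079, 0.0533333, 0.842105 ms; sum = 1.68752 ms.
Propagation delays (d/s per hop): 120, 0.002295, 120 ms; sum = 240.002 ms.
End-to-end = 242 ms.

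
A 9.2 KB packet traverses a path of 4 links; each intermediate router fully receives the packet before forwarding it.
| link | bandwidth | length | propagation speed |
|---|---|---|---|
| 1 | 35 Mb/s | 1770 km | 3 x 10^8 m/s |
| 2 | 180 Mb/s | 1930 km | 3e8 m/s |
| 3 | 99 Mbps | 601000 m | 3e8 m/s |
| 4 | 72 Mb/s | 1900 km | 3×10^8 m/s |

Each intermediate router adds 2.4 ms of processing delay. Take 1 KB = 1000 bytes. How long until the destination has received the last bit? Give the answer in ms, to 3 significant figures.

32.1 ms

L = 73600 bits.
Transmission delays (L/R per hop): 2.10286, 0.408889, 0.743434, 1.02222 ms; sum = 4.2774 ms.
Propagation delays (d/s per hop): 5.9, 6.43333, 2.00333, 6.33333 ms; sum = 20.67 ms.
Processing at 3 router(s): 3 × 2.4 ms = 7.2 ms.
End-to-end = 32.1 ms.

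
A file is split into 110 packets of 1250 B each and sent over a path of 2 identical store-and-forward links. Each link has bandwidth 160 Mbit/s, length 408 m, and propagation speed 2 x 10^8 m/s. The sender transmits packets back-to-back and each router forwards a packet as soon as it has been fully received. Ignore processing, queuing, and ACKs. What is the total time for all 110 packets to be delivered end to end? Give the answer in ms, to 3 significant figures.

Per-hop transmission t_tx = L/R = 10000/160000000 = 0.0625 ms.
Per-hop propagation t_prop = 408/200000000 = 0.00204 ms.
Pipeline fill: first packet needs 2·t_tx to clear all hops; remaining 109 packets each add one t_tx.
Total = (2+110-1)·t_tx + 2·t_prop = 111·0.0625 + 2·0.00204 = 6.94 ms.

6.94 ms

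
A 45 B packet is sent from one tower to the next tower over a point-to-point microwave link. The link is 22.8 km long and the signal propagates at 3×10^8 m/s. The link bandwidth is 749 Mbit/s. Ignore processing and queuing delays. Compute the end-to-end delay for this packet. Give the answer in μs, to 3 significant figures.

L = 45 × 8 = 360 bits.
Transmission delay = L/R = 360 / 749000000 = 0.480641 μs.
Propagation delay = d/s = 22800 m / 300000000 m/s = 76 μs.
Total = 76.5 μs.

76.5 μs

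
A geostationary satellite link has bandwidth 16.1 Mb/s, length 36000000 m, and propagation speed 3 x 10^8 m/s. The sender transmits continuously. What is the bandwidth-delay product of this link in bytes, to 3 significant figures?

Propagation delay = 36000000 / 300000000 = 0.12 s.
BDP = R × t_prop = 1.61e+07 × 0.12 = 1932000 bits.
In bytes: 1932000/8 = 242000 bytes.

242000 bytes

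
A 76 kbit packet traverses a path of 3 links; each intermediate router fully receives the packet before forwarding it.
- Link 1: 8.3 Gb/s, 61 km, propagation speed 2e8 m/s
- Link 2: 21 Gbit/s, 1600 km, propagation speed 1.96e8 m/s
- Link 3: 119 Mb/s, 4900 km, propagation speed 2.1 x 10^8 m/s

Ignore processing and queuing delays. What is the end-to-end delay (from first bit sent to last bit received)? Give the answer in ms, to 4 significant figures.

L = 76000 bits.
Transmission delays (L/R per hop): 0.00915663, 0.00361905, 0.638655 ms; sum = 0.651431 ms.
Propagation delays (d/s per hop): 0.305, 8.16327, 23.3333 ms; sum = 31.8016 ms.
End-to-end = 32.45 ms.

32.45 ms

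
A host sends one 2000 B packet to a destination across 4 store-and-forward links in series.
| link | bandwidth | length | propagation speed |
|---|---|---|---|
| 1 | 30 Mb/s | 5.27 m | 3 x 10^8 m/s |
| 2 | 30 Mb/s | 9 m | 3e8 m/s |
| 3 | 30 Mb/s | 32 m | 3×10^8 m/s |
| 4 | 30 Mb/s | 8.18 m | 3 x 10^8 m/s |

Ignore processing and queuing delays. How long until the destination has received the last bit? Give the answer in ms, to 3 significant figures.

2.13 ms

L = 2000 × 8 = 16000 bits.
Transmission delay per hop = L/R = 16000/30000000 = 0.533333 ms; 4 hops → 2.13333 ms.
Propagation delays (d/s per hop): 1.75667e-05, 3e-05, 0.000106667, 2.72667e-05 ms; sum = 0.0001815 ms.
End-to-end = 2.13 ms.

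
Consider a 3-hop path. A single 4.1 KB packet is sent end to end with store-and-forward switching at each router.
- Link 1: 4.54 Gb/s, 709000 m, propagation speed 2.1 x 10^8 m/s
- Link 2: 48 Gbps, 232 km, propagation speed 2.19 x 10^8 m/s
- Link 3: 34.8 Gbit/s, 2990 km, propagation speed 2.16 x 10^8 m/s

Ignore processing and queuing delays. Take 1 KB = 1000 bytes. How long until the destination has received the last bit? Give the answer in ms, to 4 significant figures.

18.29 ms

L = 32800 bits.
Transmission delays (L/R per hop): 0.00722467, 0.000683333, 0.000942529 ms; sum = 0.00885053 ms.
Propagation delays (d/s per hop): 3.37619, 1.05936, 13.8426 ms; sum = 18.2781 ms.
End-to-end = 18.29 ms.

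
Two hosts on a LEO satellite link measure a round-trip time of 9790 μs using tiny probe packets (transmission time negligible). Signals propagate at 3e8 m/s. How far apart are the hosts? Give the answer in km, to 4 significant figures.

One-way propagation = RTT/2 = 4895 μs.
d = s × t = 300000000 × 0.004895 = 1469 km.

1469 km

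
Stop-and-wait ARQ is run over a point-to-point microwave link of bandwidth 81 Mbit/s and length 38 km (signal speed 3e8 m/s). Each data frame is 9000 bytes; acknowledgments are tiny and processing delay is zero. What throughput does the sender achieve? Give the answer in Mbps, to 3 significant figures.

t_tx = L/R = 72000/81000000 = 0.000888889 s.
t_prop = 38000/300000000 = 0.000126667 s; RTT = 0.000253333 s.
Cycle = t_tx + RTT = 0.00114222 s.
Throughput = L / cycle = 72000 / 0.00114222 = 63.0 Mbps.

63.0 Mbps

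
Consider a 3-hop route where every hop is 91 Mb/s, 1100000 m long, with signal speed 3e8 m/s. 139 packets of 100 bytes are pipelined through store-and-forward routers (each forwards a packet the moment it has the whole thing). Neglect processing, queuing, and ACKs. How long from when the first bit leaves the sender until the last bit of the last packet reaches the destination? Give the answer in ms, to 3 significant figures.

Per-hop transmission t_tx = L/R = 800/91000000 = 0.00879121 ms.
Per-hop propagation t_prop = 1100000/300000000 = 3.66667 ms.
Pipeline fill: first packet needs 3·t_tx to clear all hops; remaining 138 packets each add one t_tx.
Total = (3+139-1)·t_tx + 3·t_prop = 141·0.00879121 + 3·3.66667 = 12.2 ms.

12.2 ms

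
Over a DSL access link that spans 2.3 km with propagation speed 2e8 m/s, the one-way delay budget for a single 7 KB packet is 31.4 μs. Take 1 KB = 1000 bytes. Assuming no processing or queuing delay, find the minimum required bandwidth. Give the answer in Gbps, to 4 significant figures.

L = 56000 bits.
Propagation delay = 2300 / 200000000 = 11.5 μs.
Transmission budget = 31.4 − 11.5 = 19.9 μs.
R ≥ L / t_tx = 56000 bits / 1.99e-05 s = 2.814 Gbps.

2.814 Gbps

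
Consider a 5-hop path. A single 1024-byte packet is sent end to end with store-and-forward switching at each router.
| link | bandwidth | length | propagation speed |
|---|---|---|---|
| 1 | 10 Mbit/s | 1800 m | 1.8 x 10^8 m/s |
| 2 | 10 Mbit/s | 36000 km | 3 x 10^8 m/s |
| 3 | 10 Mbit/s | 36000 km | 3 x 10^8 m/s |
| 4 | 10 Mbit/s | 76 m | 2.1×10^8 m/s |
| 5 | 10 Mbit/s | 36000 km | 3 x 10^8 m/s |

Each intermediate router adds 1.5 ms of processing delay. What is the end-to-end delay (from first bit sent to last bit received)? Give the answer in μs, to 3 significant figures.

L = 1024 × 8 = 8192 bits.
Transmission delay per hop = L/R = 8192/10000000 = 819.2 μs; 5 hops → 4096 μs.
Propagation delays (d/s per hop): 10, 120000, 120000, 0.361905, 120000 μs; sum = 360010 μs.
Processing at 4 router(s): 4 × 1.5 ms = 6000 μs.
End-to-end = 370000 μs.

370000 μs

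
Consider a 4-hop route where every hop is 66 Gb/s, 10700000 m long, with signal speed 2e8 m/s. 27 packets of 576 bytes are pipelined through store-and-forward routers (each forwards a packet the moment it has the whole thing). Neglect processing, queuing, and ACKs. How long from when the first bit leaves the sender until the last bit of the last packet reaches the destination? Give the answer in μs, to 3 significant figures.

Per-hop transmission t_tx = L/R = 4608/66000000000 = 0.0698182 μs.
Per-hop propagation t_prop = 10700000/200000000 = 53500 μs.
Pipeline fill: first packet needs 4·t_tx to clear all hops; remaining 26 packets each add one t_tx.
Total = (4+27-1)·t_tx + 4·t_prop = 30·0.0698182 + 4·53500 = 214000 μs.

214000 μs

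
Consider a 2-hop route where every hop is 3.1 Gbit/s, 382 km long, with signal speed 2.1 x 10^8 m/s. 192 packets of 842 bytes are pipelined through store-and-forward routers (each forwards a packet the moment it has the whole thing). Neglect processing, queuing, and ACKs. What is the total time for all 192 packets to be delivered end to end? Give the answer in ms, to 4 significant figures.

4.057 ms

Per-hop transmission t_tx = L/R = 6736/3100000000 = 0.0021729 ms.
Per-hop propagation t_prop = 382000/210000000 = 1.81905 ms.
Pipeline fill: first packet needs 2·t_tx to clear all hops; remaining 191 packets each add one t_tx.
Total = (2+192-1)·t_tx + 2·t_prop = 193·0.0021729 + 2·1.81905 = 4.057 ms.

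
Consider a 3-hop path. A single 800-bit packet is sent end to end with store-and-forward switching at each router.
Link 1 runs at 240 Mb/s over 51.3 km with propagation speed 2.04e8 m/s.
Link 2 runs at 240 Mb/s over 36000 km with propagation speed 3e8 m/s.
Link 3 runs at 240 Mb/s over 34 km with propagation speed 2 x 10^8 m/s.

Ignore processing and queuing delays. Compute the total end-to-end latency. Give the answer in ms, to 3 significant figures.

120 ms

Transmission delay per hop = L/R = 800/240000000 = 0.00333333 ms; 3 hops → 0.01 ms.
Propagation delays (d/s per hop): 0.251471, 120, 0.17 ms; sum = 120.421 ms.
End-to-end = 120 ms.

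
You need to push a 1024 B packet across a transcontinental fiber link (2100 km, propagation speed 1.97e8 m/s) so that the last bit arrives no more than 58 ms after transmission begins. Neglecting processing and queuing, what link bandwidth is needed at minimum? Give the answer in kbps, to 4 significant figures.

L = 8192 bits.
Propagation delay = 2100000 / 197000000 = 10.6599 ms.
Transmission budget = 58 − 10.6599 = 47.3401 ms.
R ≥ L / t_tx = 8192 bits / 0.0473401 s = 173.0 kbps.

173.0 kbps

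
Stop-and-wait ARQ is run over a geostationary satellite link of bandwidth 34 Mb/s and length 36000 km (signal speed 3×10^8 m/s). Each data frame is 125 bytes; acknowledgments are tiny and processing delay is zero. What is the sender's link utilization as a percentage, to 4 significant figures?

t_tx = L/R = 1000/34000000 = 2.94118e-05 s.
t_prop = 36000000/300000000 = 0.12 s; RTT = 0.24 s.
Cycle = t_tx + RTT = 0.240029 s.
Utilization = t_tx / cycle = 2.94118e-05/0.240029 = 0.01225 %.

0.01225 %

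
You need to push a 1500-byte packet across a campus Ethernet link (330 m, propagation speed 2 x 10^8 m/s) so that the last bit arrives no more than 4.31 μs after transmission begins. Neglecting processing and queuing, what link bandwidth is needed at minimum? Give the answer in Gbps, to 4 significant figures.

4.511 Gbps

L = 12000 bits.
Propagation delay = 330 / 200000000 = 1.65 μs.
Transmission budget = 4.31 − 1.65 = 2.66 μs.
R ≥ L / t_tx = 12000 bits / 2.66e-06 s = 4.511 Gbps.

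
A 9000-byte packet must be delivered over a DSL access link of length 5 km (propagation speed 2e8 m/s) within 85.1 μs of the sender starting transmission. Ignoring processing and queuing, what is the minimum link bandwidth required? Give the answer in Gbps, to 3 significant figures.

L = 72000 bits.
Propagation delay = 5000 / 200000000 = 25 μs.
Transmission budget = 85.1 − 25 = 60.1 μs.
R ≥ L / t_tx = 72000 bits / 6.01e-05 s = 1.20 Gbps.

1.20 Gbps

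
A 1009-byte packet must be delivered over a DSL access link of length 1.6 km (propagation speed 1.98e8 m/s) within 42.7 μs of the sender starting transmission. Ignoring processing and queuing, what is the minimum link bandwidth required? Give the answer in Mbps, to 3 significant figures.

233 Mbps

L = 8072 bits.
Propagation delay = 1600 / 198000000 = 8.08081 μs.
Transmission budget = 42.7 − 8.08081 = 34.6192 μs.
R ≥ L / t_tx = 8072 bits / 3.46192e-05 s = 233 Mbps.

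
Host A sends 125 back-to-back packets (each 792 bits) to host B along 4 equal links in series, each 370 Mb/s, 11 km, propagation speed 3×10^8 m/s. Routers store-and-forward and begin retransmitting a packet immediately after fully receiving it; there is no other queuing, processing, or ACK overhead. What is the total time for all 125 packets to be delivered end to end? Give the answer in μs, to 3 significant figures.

Per-hop transmission t_tx = L/R = 792/370000000 = 2.14054 μs.
Per-hop propagation t_prop = 11000/300000000 = 36.6667 μs.
Pipeline fill: first packet needs 4·t_tx to clear all hops; remaining 124 packets each add one t_tx.
Total = (4+125-1)·t_tx + 4·t_prop = 128·2.14054 + 4·36.6667 = 421 μs.

421 μs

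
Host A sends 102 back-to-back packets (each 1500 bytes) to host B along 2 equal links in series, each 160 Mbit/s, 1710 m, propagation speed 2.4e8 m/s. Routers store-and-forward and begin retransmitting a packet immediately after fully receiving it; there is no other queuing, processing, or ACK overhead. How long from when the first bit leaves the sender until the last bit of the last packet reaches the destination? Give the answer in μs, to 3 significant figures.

Per-hop transmission t_tx = L/R = 12000/160000000 = 75 μs.
Per-hop propagation t_prop = 1710/240000000 = 7.125 μs.
Pipeline fill: first packet needs 2·t_tx to clear all hops; remaining 101 packets each add one t_tx.
Total = (2+102-1)·t_tx + 2·t_prop = 103·75 + 2·7.125 = 7740 μs.

7740 μs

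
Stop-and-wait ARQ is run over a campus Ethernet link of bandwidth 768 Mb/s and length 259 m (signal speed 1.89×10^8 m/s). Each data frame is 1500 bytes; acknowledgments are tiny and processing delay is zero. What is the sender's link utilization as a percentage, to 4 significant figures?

85.08 %

t_tx = L/R = 12000/768000000 = 1.5625e-05 s.
t_prop = 259/189000000 = 1.37037e-06 s; RTT = 2.74074e-06 s.
Cycle = t_tx + RTT = 1.83657e-05 s.
Utilization = t_tx / cycle = 1.5625e-05/1.83657e-05 = 85.08 %.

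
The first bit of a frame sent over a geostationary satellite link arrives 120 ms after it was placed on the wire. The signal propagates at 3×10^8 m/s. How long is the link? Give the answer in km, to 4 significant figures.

d = s × t_prop = 300000000 × 0.12 = 36000 km.

36000 km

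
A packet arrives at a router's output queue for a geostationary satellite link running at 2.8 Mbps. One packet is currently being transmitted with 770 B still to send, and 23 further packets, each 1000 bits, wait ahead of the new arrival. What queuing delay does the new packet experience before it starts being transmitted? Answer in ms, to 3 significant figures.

10.4 ms

Each queued packet: L/R = 1000/2800000 = 0.357143 ms.
23 queued → 8.21429 ms.
Plus remaining 6160 bits of current packet: 2.2 ms.
Queuing delay = 10.4 ms.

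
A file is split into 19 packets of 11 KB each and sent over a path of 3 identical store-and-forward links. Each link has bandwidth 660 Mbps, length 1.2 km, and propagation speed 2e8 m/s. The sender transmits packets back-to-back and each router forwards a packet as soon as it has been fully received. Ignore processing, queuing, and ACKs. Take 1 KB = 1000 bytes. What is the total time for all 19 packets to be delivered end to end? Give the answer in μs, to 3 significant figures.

Per-hop transmission t_tx = L/R = 88000/660000000 = 133.333 μs.
Per-hop propagation t_prop = 1200/200000000 = 6 μs.
Pipeline fill: first packet needs 3·t_tx to clear all hops; remaining 18 packets each add one t_tx.
Total = (3+19-1)·t_tx + 3·t_prop = 21·133.333 + 3·6 = 2820 μs.

2820 μs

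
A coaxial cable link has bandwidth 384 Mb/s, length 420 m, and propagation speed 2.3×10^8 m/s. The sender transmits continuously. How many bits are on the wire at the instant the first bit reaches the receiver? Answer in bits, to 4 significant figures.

Propagation delay = 420 / 2.3e+08 = 1.82609e-06 s.
BDP = R × t_prop = 384000000 × 1.82609e-06 = 701.217 bits.

701.2 bits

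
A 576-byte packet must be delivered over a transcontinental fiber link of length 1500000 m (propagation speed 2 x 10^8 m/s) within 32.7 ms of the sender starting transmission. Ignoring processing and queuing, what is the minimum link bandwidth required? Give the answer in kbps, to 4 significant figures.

182.9 kbps

L = 4608 bits.
Propagation delay = 1500000 / 200000000 = 7.5 ms.
Transmission budget = 32.7 − 7.5 = 25.2 ms.
R ≥ L / t_tx = 4608 bits / 0.0252 s = 182.9 kbps.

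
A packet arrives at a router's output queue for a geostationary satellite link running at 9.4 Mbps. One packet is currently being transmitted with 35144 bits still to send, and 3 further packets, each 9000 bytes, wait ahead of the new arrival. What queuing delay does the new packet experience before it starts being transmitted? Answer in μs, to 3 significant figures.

26700 μs

Each queued packet: L/R = 72000/9400000 = 7659.57 μs.
3 queued → 22978.7 μs.
Plus remaining 35144 bits of current packet: 3738.72 μs.
Queuing delay = 26700 μs.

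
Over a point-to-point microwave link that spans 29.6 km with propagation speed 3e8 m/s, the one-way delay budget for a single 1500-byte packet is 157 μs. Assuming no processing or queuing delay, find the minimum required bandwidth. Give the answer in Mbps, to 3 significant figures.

L = 12000 bits.
Propagation delay = 29600 / 300000000 = 98.6667 μs.
Transmission budget = 157 − 98.6667 = 58.3333 μs.
R ≥ L / t_tx = 12000 bits / 5.83333e-05 s = 206 Mbps.

206 Mbps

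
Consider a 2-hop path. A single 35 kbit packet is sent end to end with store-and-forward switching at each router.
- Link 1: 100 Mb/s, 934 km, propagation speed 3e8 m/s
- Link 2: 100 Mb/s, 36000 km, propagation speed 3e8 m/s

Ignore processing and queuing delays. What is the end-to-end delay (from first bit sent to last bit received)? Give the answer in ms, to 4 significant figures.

L = 35000 bits.
Transmission delay per hop = L/R = 35000/100000000 = 0.35 ms; 2 hops → 0.7 ms.
Propagation delays (d/s per hop): 3.11333, 120 ms; sum = 123.113 ms.
End-to-end = 123.8 ms.

123.8 ms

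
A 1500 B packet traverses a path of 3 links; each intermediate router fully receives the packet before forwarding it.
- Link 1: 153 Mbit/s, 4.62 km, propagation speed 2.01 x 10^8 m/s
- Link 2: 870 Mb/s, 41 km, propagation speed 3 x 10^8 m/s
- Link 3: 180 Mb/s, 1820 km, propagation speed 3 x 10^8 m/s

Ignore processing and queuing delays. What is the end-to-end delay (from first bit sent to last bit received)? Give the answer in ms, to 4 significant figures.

L = 1500 × 8 = 12000 bits.
Transmission delays (L/R per hop): 0.0784314, 0.0137931, 0.0666667 ms; sum = 0.158891 ms.
Propagation delays (d/s per hop): 0.0229851, 0.136667, 6.06667 ms; sum = 6.22632 ms.
End-to-end = 6.385 ms.

6.385 ms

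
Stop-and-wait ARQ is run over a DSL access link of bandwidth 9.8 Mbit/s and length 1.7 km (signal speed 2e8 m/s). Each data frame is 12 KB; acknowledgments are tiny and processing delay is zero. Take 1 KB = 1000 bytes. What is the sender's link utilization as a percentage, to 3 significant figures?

t_tx = L/R = 96000/9800000 = 0.00979592 s.
t_prop = 1700/200000000 = 8.5e-06 s; RTT = 1.7e-05 s.
Cycle = t_tx + RTT = 0.00981292 s.
Utilization = t_tx / cycle = 0.00979592/0.00981292 = 99.8 %.

99.8 %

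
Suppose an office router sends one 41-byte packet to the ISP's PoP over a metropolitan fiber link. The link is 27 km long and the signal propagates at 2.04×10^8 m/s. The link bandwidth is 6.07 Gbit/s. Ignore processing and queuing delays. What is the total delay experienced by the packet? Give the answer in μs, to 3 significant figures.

L = 41 × 8 = 328 bits.
Transmission delay = L/R = 328 / 6070000000 = 0.0540362 μs.
Propagation delay = d/s = 27000 m / 204000000 m/s = 132.353 μs.
Total = 132 μs.

132 μs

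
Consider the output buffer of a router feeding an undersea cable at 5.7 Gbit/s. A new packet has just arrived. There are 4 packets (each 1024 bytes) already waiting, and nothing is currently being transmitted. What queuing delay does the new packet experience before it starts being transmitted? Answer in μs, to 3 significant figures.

Each queued packet: L/R = 8192/5700000000 = 1.43719 μs.
4 queued → 5.74877 μs.
Queuing delay = 5.75 μs.

5.75 μs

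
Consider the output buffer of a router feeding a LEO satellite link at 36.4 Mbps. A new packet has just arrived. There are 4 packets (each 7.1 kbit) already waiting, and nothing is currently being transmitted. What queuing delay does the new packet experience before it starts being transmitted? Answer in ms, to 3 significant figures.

0.780 ms

Each queued packet: L/R = 7100/36400000 = 0.195055 ms.
4 queued → 0.78022 ms.
Queuing delay = 0.780 ms.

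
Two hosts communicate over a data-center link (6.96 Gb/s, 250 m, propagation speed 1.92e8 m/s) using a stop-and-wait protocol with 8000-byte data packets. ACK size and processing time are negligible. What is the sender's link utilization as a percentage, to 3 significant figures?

77.9 %

t_tx = L/R = 64000/6960000000 = 9.1954e-06 s.
t_prop = 250/192000000 = 1.30208e-06 s; RTT = 2.60417e-06 s.
Cycle = t_tx + RTT = 1.17996e-05 s.
Utilization = t_tx / cycle = 9.1954e-06/1.17996e-05 = 77.9 %.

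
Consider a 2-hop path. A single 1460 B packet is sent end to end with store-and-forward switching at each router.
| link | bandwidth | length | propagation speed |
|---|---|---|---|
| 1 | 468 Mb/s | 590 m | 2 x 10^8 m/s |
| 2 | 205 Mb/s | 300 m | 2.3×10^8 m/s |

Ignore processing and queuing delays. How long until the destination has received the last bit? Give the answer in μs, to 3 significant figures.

86.2 μs

L = 1460 × 8 = 11680 bits.
Transmission delays (L/R per hop): 24.9573, 56.9756 μs; sum = 81.9329 μs.
Propagation delays (d/s per hop): 2.95, 1.30435 μs; sum = 4.25435 μs.
End-to-end = 86.2 μs.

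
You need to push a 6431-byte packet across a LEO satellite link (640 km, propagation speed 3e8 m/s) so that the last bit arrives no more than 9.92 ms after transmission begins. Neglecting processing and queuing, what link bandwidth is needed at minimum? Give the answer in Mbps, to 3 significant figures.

L = 51448 bits.
Propagation delay = 640000 / 300000000 = 2.13333 ms.
Transmission budget = 9.92 − 2.13333 = 7.78667 ms.
R ≥ L / t_tx = 51448 bits / 0.00778667 s = 6.61 Mbps.

6.61 Mbps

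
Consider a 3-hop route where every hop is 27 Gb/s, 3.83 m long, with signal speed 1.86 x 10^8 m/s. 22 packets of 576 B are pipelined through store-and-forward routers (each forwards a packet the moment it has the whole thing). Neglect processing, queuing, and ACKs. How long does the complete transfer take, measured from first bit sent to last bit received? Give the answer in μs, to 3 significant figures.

Per-hop transmission t_tx = L/R = 4608/27000000000 = 0.170667 μs.
Per-hop propagation t_prop = 3.83/186000000 = 0.0205914 μs.
Pipeline fill: first packet needs 3·t_tx to clear all hops; remaining 21 packets each add one t_tx.
Total = (3+22-1)·t_tx + 3·t_prop = 24·0.170667 + 3·0.0205914 = 4.16 μs.

4.16 μs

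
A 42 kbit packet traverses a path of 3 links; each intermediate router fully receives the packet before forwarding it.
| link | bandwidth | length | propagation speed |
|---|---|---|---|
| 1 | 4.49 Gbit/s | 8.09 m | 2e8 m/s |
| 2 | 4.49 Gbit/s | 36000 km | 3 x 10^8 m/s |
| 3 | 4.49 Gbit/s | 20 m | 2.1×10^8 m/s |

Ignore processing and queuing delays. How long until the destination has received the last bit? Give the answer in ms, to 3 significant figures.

120 ms

L = 42000 bits.
Transmission delay per hop = L/R = 42000/4490000000 = 0.00935412 ms; 3 hops → 0.0280624 ms.
Propagation delays (d/s per hop): 4.045e-05, 120, 9.52381e-05 ms; sum = 120 ms.
End-to-end = 120 ms.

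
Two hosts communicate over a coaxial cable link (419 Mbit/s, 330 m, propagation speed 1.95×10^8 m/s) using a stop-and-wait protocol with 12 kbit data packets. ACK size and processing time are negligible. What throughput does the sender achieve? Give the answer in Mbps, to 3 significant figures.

375 Mbps

t_tx = L/R = 12000/419000000 = 2.86396e-05 s.
t_prop = 330/195000000 = 1.69231e-06 s; RTT = 3.38462e-06 s.
Cycle = t_tx + RTT = 3.20242e-05 s.
Throughput = L / cycle = 12000 / 3.20242e-05 = 375 Mbps.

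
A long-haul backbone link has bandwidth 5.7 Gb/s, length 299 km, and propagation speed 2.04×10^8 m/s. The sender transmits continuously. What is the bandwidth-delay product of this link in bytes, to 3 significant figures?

Propagation delay = 299000 / 204000000 = 0.00146569 s.
BDP = R × t_prop = 5700000000 × 0.00146569 = 8354410 bits.
In bytes: 8354410/8 = 1040000 bytes.

1040000 bytes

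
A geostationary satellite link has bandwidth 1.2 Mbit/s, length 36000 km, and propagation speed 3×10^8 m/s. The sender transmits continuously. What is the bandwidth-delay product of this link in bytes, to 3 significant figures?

Propagation delay = 36000000 / 300000000 = 0.12 s.
BDP = R × t_prop = 1200000 × 0.12 = 144000 bits.
In bytes: 144000/8 = 18000 bytes.

18000 bytes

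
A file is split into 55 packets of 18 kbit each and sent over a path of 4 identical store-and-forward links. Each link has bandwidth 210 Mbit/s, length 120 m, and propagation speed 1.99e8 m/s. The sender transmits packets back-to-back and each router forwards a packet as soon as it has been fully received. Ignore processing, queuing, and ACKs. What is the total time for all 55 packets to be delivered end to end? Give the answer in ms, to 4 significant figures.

Per-hop transmission t_tx = L/R = 18000/210000000 = 0.0857143 ms.
Per-hop propagation t_prop = 120/199000000 = 0.000603015 ms.
Pipeline fill: first packet needs 4·t_tx to clear all hops; remaining 54 packets each add one t_tx.
Total = (4+55-1)·t_tx + 4·t_prop = 58·0.0857143 + 4·0.000603015 = 4.974 ms.

4.974 ms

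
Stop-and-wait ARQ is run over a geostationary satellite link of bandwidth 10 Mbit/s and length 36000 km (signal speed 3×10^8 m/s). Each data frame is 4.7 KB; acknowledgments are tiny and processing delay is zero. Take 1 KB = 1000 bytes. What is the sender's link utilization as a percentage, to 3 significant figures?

t_tx = L/R = 37600/10000000 = 0.00376 s.
t_prop = 36000000/300000000 = 0.12 s; RTT = 0.24 s.
Cycle = t_tx + RTT = 0.24376 s.
Utilization = t_tx / cycle = 0.00376/0.24376 = 1.54 %.

1.54 %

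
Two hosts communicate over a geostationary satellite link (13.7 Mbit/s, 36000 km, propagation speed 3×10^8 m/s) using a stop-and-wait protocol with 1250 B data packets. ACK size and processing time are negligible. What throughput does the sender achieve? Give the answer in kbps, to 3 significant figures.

t_tx = L/R = 10000/13700000 = 0.000729927 s.
t_prop = 36000000/300000000 = 0.12 s; RTT = 0.24 s.
Cycle = t_tx + RTT = 0.24073 s.
Throughput = L / cycle = 10000 / 0.24073 = 41.5 kbps.

41.5 kbps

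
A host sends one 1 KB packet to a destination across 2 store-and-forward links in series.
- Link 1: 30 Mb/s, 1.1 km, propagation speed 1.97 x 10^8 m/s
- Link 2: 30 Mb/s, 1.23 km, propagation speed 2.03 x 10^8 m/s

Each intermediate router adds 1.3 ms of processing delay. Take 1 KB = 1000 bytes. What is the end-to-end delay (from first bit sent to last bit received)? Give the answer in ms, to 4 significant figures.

L = 8000 bits.
Transmission delay per hop = L/R = 8000/30000000 = 0.266667 ms; 2 hops → 0.533333 ms.
Propagation delays (d/s per hop): 0.00558376, 0.00605911 ms; sum = 0.0116429 ms.
Processing at 1 router(s): 1 × 1.3 ms = 1.3 ms.
End-to-end = 1.845 ms.

1.845 ms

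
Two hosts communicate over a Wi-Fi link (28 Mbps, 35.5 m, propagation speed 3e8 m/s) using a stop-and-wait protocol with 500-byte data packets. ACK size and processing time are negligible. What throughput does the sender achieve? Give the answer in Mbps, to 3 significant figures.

28.0 Mbps

t_tx = L/R = 4000/28000000 = 0.000142857 s.
t_prop = 35.5/300000000 = 1.18333e-07 s; RTT = 2.36667e-07 s.
Cycle = t_tx + RTT = 0.000143094 s.
Throughput = L / cycle = 4000 / 0.000143094 = 28.0 Mbps.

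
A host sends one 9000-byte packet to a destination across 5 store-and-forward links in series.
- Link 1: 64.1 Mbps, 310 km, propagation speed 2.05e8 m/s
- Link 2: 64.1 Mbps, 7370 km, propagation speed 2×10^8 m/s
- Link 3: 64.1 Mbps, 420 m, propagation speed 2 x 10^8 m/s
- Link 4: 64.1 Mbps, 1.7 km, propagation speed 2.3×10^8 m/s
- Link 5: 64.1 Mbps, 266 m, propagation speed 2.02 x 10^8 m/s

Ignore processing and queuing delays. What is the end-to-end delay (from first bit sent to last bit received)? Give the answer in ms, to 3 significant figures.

L = 9000 × 8 = 72000 bits.
Transmission delay per hop = L/R = 72000/6.41e+07 = 1.12324 ms; 5 hops → 5.61622 ms.
Propagation delays (d/s per hop): 1.5122, 36.85, 0.0021, 0.0073913, 0.00131683 ms; sum = 38.373 ms.
End-to-end = 44.0 ms.

44.0 ms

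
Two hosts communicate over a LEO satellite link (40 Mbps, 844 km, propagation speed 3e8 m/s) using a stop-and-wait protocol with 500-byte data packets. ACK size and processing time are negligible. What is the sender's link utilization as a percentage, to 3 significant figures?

1.75 %

t_tx = L/R = 4000/40000000 = 0.0001 s.
t_prop = 844000/300000000 = 0.00281333 s; RTT = 0.00562667 s.
Cycle = t_tx + RTT = 0.00572667 s.
Utilization = t_tx / cycle = 0.0001/0.00572667 = 1.75 %.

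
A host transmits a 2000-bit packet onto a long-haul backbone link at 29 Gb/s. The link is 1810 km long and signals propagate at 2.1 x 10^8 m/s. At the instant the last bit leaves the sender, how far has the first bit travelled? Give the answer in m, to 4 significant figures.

t_tx = L/R = 2000/29000000000 = 6.89655e-08 s.
Distance = s × t_tx = 210000000 × 6.89655e-08 = 14.48 m.

14.48 m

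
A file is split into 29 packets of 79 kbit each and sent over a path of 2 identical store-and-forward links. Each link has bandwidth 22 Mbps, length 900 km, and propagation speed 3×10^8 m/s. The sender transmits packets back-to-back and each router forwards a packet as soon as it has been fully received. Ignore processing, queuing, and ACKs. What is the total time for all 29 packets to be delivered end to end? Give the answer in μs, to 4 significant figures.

113700 μs

Per-hop transmission t_tx = L/R = 79000/22000000 = 3590.91 μs.
Per-hop propagation t_prop = 900000/300000000 = 3000 μs.
Pipeline fill: first packet needs 2·t_tx to clear all hops; remaining 28 packets each add one t_tx.
Total = (2+29-1)·t_tx + 2·t_prop = 30·3590.91 + 2·3000 = 113700 μs.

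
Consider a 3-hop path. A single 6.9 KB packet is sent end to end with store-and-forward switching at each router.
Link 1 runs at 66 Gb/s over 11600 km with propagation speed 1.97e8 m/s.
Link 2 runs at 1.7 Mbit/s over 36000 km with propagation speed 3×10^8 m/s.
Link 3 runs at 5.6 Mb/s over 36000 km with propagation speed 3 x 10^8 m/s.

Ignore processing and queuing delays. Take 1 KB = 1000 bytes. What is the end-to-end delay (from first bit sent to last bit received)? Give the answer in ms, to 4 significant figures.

L = 55200 bits.
Transmission delays (L/R per hop): 0.000836364, 32.4706, 9.85714 ms; sum = 42.3286 ms.
Propagation delays (d/s per hop): 58.8832, 120, 120 ms; sum = 298.883 ms.
End-to-end = 341.2 ms.

341.2 ms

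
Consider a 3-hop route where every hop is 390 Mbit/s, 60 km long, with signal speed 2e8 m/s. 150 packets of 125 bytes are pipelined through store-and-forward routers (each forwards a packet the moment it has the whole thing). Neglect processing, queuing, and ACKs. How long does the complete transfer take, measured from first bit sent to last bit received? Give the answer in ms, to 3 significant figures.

Per-hop transmission t_tx = L/R = 1000/390000000 = 0.0025641 ms.
Per-hop propagation t_prop = 60000/200000000 = 0.3 ms.
Pipeline fill: first packet needs 3·t_tx to clear all hops; remaining 149 packets each add one t_tx.
Total = (3+150-1)·t_tx + 3·t_prop = 152·0.0025641 + 3·0.3 = 1.29 ms.

1.29 ms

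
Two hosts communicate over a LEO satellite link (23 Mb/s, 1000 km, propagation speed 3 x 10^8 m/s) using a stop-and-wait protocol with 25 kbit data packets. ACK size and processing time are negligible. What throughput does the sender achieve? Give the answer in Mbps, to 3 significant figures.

3.22 Mbps

t_tx = L/R = 25000/23000000 = 0.00108696 s.
t_prop = 1000000/300000000 = 0.00333333 s; RTT = 0.00666667 s.
Cycle = t_tx + RTT = 0.00775362 s.
Throughput = L / cycle = 25000 / 0.00775362 = 3.22 Mbps.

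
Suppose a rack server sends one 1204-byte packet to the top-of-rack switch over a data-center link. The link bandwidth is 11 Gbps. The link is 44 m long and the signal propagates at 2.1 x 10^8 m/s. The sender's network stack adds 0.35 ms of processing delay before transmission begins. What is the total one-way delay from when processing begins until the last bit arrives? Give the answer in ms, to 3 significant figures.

L = 1204 × 8 = 9632 bits.
Transmission delay = L/R = 9632 / 11000000000 = 0.000875636 ms.
Propagation delay = d/s = 44 m / 210000000 m/s = 0.000209524 ms.
Plus processing delay 0.35 ms = 0.35 ms.
Total = 0.351 ms.

0.351 ms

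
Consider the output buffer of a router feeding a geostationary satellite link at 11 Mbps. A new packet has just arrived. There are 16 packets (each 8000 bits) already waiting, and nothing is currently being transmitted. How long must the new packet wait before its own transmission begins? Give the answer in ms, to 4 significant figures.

Each queued packet: L/R = 8000/11000000 = 0.727273 ms.
16 queued → 11.6364 ms.
Queuing delay = 11.64 ms.

11.64 ms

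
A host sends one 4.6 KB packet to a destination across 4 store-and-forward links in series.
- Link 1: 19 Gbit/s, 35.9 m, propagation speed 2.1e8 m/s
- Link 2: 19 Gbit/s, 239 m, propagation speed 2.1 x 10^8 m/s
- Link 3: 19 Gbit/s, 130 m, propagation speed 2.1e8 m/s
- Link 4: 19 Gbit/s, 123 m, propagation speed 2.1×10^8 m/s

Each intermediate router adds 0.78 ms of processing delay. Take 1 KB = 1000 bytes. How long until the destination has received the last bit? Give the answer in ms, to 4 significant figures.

L = 36800 bits.
Transmission delay per hop = L/R = 36800/19000000000 = 0.00193684 ms; 4 hops → 0.00774737 ms.
Propagation delays (d/s per hop): 0.000170952, 0.0011381, 0.000619048, 0.000585714 ms; sum = 0.00251381 ms.
Processing at 3 router(s): 3 × 0.78 ms = 2.34 ms.
End-to-end = 2.350 ms.

2.350 ms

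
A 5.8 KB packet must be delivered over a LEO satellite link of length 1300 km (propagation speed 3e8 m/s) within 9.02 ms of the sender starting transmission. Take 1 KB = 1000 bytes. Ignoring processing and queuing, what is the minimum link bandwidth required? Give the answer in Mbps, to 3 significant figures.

9.90 Mbps

L = 46400 bits.
Propagation delay = 1300000 / 300000000 = 4.33333 ms.
Transmission budget = 9.02 − 4.33333 = 4.68667 ms.
R ≥ L / t_tx = 46400 bits / 0.00468667 s = 9.90 Mbps.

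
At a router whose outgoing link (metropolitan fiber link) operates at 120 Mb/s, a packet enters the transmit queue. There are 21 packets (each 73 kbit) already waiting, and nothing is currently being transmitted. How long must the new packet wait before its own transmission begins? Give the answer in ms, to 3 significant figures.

Each queued packet: L/R = 73000/120000000 = 0.608333 ms.
21 queued → 12.775 ms.
Queuing delay = 12.8 ms.

12.8 ms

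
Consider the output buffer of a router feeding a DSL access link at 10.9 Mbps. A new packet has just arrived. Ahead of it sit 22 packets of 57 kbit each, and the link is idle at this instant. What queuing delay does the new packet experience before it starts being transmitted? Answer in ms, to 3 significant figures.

Each queued packet: L/R = 57000/10900000 = 5.22936 ms.
22 queued → 115.046 ms.
Queuing delay = 115 ms.

115 ms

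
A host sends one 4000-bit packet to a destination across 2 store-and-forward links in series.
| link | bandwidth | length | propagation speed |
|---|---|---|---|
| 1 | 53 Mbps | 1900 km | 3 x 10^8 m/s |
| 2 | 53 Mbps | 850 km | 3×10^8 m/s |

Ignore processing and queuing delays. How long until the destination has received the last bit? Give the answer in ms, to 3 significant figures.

9.32 ms

Transmission delay per hop = L/R = 4000/53000000 = 0.0754717 ms; 2 hops → 0.150943 ms.
Propagation delays (d/s per hop): 6.33333, 2.83333 ms; sum = 9.16667 ms.
End-to-end = 9.32 ms.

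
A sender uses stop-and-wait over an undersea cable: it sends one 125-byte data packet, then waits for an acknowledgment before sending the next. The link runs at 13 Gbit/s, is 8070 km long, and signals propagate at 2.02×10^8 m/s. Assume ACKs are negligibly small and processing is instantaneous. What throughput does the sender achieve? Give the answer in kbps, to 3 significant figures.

12.5 kbps

t_tx = L/R = 1000/13000000000 = 7.69231e-08 s.
t_prop = 8070000/202000000 = 0.0399505 s; RTT = 0.079901 s.
Cycle = t_tx + RTT = 0.0799011 s.
Throughput = L / cycle = 1000 / 0.0799011 = 12.5 kbps.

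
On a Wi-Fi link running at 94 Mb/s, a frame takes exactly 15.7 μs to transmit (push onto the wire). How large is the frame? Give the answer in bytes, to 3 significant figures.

L = R × t_tx = 94000000 b/s × 1.57e-05 s = 1475.8 bits.
In bytes: 1475.8 / 8 = 184 bytes.

184 bytes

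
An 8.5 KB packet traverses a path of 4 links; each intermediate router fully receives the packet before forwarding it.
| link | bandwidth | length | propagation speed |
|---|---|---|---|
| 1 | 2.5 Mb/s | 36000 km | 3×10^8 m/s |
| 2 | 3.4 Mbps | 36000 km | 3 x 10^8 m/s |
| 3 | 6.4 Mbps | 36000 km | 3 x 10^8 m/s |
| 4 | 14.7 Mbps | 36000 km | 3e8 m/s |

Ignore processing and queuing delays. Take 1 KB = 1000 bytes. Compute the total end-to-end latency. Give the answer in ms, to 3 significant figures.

L = 68000 bits.
Transmission delays (L/R per hop): 27.2, 20, 10.625, 4.62585 ms; sum = 62.4509 ms.
Propagation delays (d/s per hop): 120, 120, 120, 120 ms; sum = 480 ms.
End-to-end = 542 ms.

542 ms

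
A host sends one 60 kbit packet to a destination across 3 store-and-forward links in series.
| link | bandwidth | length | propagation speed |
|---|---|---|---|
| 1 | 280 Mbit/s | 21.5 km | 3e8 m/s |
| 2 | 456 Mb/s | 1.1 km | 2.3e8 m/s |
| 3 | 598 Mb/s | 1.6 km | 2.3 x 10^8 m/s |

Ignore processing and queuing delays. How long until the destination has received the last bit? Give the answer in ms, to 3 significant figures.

0.530 ms

L = 60000 bits.
Transmission delays (L/R per hop): 0.214286, 0.131579, 0.100334 ms; sum = 0.446199 ms.
Propagation delays (d/s per hop): 0.0716667, 0.00478261, 0.00695652 ms; sum = 0.0834058 ms.
End-to-end = 0.530 ms.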